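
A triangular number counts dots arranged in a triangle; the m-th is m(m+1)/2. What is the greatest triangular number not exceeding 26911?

Solve n(n+1)/2 ≤ 26911 for integer n.
n = 231 gives 26796 ≤ 26911, while n = 232 gives 27028 > 26911; so the answer is 26796.

26796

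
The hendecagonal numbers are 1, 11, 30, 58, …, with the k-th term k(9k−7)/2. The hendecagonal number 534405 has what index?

Set n(9n−7)/2 = 534405, giving 9n² − 7n − 1068810 = 0.
So n = (7 + 6203) / 18 = 6210/18 = 345.

345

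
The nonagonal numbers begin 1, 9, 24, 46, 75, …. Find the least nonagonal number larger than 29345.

29394

Solve n(7n−5)/2 > 29345 for integer n.
The largest n with value ≤ 29345 is 91 (since 28756 ≤ 29345 < 29394), so the first above is n = 92, value 29394.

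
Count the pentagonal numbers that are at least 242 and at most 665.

The n-th pentagonal number is n(3n−1)/2.
Smallest index with value ≥ 242: n = 13 (giving 247).
Largest index with value ≤ 665: n = 21 (giving 651).
Indices 13 through 21: 9 terms.

9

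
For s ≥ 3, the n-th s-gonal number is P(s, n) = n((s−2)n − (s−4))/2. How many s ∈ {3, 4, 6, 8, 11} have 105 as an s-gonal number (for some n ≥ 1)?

s = 3: P(3, 14) = 105. ✓
s = 4: P(4, 10) = 100 and P(4, 11) = 121; 105 is not s-gonal.
s = 6: P(6, 7) = 91 and P(6, 8) = 120; 105 is not s-gonal.
s = 8: P(8, 6) = 96 and P(8, 7) = 133; 105 is not s-gonal.
s = 11: P(11, 5) = 95 and P(11, 6) = 141; 105 is not s-gonal.
Hits: s ∈ {3} → 1.

1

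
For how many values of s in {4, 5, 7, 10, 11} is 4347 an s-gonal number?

2

s = 4: P(4, 65) = 4225 and P(4, 66) = 4356; 4347 is not s-gonal.
s = 5: P(5, 54) = 4347. ✓
s = 7: P(7, 42) = 4347. ✓
s = 10: P(10, 33) = 4257 and P(10, 34) = 4522; 4347 is not s-gonal.
s = 11: P(11, 31) = 4216 and P(11, 32) = 4496; 4347 is not s-gonal.
Hits: s ∈ {5, 7} → 2.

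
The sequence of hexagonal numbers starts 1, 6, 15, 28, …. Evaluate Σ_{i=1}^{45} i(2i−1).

Σ i(2i−1) = 2Σi² − Σi over i = 1..45.
Σi = 1035 and Σi² = 31395.
2·31395 − 1·1035 = 61755.

61755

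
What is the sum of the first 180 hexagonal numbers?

3904170

Σ i(2i−1) = 2Σi² − Σi over i = 1..180.
Σi = 16290 and Σi² = 1960230.
2·1960230 − 1·16290 = 3904170.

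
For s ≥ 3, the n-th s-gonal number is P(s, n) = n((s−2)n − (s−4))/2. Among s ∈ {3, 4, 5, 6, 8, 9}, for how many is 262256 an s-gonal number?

1

s = 3: P(3, 723) = 261726 and P(3, 724) = 262450; 262256 is not s-gonal.
s = 4: P(4, 512) = 262144 and P(4, 513) = 263169; 262256 is not s-gonal.
s = 5: P(5, 418) = 261877 and P(5, 419) = 263132; 262256 is not s-gonal.
s = 6: P(6, 362) = 261726 and P(6, 363) = 263175; 262256 is not s-gonal.
s = 8: P(8, 296) = 262256. ✓
s = 9: P(9, 274) = 262081 and P(9, 275) = 264000; 262256 is not s-gonal.
Hits: s ∈ {8} → 1.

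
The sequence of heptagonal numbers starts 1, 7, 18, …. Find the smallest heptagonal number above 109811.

Solve n(5n−3)/2 > 109811 for integer n.
The largest n with value ≤ 109811 is 209 (since 108889 ≤ 109811 < 109935), so the first above is n = 210, value 109935.

109935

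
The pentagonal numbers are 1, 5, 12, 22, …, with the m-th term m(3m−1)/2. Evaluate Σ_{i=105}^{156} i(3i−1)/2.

Σ i(3i−1)/2 = (3Σi² − Σi) / 2 over i = 105..156.
Σi = 12246 − 5460 = 6786 and Σi² = 1277666 − 380380 = 897286.
(3·897286 − 1·6786) / 2 = 2685072/2 = 1342536.

1342536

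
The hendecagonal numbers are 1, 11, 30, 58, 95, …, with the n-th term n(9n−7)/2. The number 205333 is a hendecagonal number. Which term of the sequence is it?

Set n(9n−7)/2 = 205333, giving 9n² − 7n − 410666 = 0.
The discriminant is 49 + 72·205333 = 14784025, and √14784025 = 3845.
So n = (7 + 3845) / 18 = 3852/18 = 214.
Check: 214·(9·214 − 7)/2 = 205333. ✓

214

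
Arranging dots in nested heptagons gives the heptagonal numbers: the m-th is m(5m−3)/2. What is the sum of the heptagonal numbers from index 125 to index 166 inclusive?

2229136

Σ i(5i−3)/2 = (5Σi² − 3Σi) / 2 over i = 125..166.
Σi = 13861 − 7750 = 6111 and Σi² = 1538571 − 643250 = 895321.
(5·895321 − 3·6111) / 2 = 4458272/2 = 2229136.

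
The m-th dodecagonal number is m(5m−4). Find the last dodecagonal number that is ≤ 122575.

121056

Solve n(5n−4) ≤ 122575 for integer n.
n = 156 gives 121056 ≤ 122575, while n = 157 gives 122617 > 122575; so the answer is 121056.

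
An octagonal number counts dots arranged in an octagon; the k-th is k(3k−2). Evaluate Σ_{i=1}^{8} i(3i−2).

Σ i(3i−2) = 3Σi² − 2Σi over i = 1..8.
Σi = 36 and Σi² = 204.
3·204 − 2·36 = 540.

540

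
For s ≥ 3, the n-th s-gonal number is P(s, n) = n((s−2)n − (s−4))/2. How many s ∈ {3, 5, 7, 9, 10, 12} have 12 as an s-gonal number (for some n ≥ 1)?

2

s = 3: P(3, 4) = 10 and P(3, 5) = 15; 12 is not s-gonal.
s = 5: P(5, 3) = 12. ✓
s = 7: P(7, 2) = 7 and P(7, 3) = 18; 12 is not s-gonal.
s = 9: P(9, 2) = 9 and P(9, 3) = 24; 12 is not s-gonal.
s = 10: P(10, 2) = 10 and P(10, 3) = 27; 12 is not s-gonal.
s = 12: P(12, 2) = 12. ✓
Hits: s ∈ {5, 12} → 2.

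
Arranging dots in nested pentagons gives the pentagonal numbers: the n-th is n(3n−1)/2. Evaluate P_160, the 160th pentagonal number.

38320

The 160th pentagonal number is n(3n−1)/2 with n = 160.
160·(3·160 − 1)/2 = 160·479/2 = 38320.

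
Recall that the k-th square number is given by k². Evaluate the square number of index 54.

The 54th square number is n² with n = 54.
54² = 2916.

2916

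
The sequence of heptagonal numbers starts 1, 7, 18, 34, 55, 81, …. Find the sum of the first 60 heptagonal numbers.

Σ i(5i−3)/2 = (5Σi² − 3Σi) / 2 over i = 1..60.
Σi = 1830 and Σi² = 73810.
(5·73810 − 3·1830) / 2 = 363560/2 = 181780.

181780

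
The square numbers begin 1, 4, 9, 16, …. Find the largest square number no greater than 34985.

34969

Solve n² ≤ 34985 for integer n.
n = 187 gives 34969 ≤ 34985, while n = 188 gives 35344 > 34985; so the answer is 34969.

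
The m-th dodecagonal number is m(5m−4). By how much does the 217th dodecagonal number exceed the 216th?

2161

Consecutive dodecagonal numbers differ by 10n − 9: here 10·217 − 9 = 2161.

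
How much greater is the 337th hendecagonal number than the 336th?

3025

Consecutive hendecagonal numbers differ by 9n − 8: here 9·337 − 8 = 3025.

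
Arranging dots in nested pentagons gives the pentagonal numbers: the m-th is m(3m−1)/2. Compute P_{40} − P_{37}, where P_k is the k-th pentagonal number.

345

40·(3·40 − 1)/2 = 2380 and 37·(3·37 − 1)/2 = 2035.
Difference: 2380 − 2035 = 345.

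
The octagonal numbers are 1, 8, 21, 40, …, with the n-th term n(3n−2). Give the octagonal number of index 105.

32865

The 105th octagonal number is n(3n−2) with n = 105.
105·(3·105 − 2) = 105·313 = 32865.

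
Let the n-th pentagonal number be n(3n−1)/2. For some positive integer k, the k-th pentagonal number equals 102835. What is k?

Set n(3n−1)/2 = 102835, giving 3n² − n − 205670 = 0.
The discriminant is 1 + 24·102835 = 2468041, and √2468041 = 1571.
So n = (1 + 1571) / 6 = 1572/6 = 262.

262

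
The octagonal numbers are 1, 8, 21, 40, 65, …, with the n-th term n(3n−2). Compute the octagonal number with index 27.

27·(3·27 − 2) = 27·79 = 2133.

2133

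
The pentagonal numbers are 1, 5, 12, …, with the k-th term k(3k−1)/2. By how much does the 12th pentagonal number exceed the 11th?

34

Consecutive pentagonal numbers differ by 3n − 2: here 3·12 − 2 = 34.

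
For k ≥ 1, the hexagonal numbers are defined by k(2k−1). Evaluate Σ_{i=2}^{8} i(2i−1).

371

Σ i(2i−1) = 2Σi² − Σi over i = 2..8.
Σi = 36 − 1 = 35 and Σi² = 204 − 1 = 203.
2·203 − 1·35 = 371.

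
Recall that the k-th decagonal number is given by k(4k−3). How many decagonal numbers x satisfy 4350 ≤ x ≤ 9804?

16

The n-th decagonal number is n(4n−3).
Smallest index with value ≥ 4350: n = 34 (giving 4522).
Largest index with value ≤ 9804: n = 49 (giving 9457).
Indices 34 through 49: 16 terms.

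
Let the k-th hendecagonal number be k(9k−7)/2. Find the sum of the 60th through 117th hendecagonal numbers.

Σ i(9i−7)/2 = (9Σi² − 7Σi) / 2 over i = 60..117.
Σi = 6903 − 1770 = 5133 and Σi² = 540735 − 70210 = 470525.
(9·470525 − 7·5133) / 2 = 4198794/2 = 2099397.

2099397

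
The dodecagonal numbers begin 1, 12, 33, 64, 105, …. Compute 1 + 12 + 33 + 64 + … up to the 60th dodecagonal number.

Σ i(5i−4) = 5Σi² − 4Σi over i = 1..60.
Σi = 1830 and Σi² = 73810.
5·73810 − 4·1830 = 361730.

361730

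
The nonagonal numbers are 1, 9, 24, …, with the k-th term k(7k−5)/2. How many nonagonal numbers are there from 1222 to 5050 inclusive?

The n-th nonagonal number is n(7n−5)/2.
Smallest index with value ≥ 1222: n = 20 (giving 1350).
Largest index with value ≤ 5050: n = 38 (giving 4959).
Indices 20 through 38: 19 terms.

19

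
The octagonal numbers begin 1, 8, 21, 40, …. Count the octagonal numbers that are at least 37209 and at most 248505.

177

The n-th octagonal number is n(3n−2).
Smallest index with value ≥ 37209: n = 112 (giving 37408).
Largest index with value ≤ 248505: n = 288 (giving 248256).
Indices 112 through 288: 177 terms.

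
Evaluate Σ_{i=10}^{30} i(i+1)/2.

Σ i(i+1)/2 = (Σi² + Σi) / 2 over i = 10..30.
Σi = 465 − 45 = 420 and Σi² = 9455 − 285 = 9170.
(1·9170 + 1·420) / 2 = 9590/2 = 4795.

4795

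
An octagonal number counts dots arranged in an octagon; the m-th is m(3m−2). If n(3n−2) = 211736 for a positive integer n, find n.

Set n(3n−2) = 211736, giving 3n² − 2n − 211736 = 0.
So n = (2 + 1594) / 6 = 1596/6 = 266.
Check: 266·(3·266 − 2) = 211736. ✓

266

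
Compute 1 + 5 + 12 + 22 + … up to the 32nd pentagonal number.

Σ i(3i−1)/2 = (3Σi² − Σi) / 2 over i = 1..32.
Σi = 528 and Σi² = 11440.
(3·11440 − 1·528) / 2 = 33792/2 = 16896.

16896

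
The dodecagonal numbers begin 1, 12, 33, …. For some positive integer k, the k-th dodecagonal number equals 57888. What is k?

108

Set n(5n−4) = 57888, giving 5n² − 4n − 57888 = 0.
The discriminant is 16 + 20·57888 = 1157776, and √1157776 = 1076.
So n = (4 + 1076) / 10 = 1080/10 = 108.
Check: 108·(5·108 − 4) = 57888. ✓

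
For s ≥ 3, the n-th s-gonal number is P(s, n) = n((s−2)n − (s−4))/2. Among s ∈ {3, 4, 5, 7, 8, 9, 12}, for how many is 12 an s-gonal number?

2

s = 3: P(3, 4) = 10 and P(3, 5) = 15; 12 is not s-gonal.
s = 4: P(4, 3) = 9 and P(4, 4) = 16; 12 is not s-gonal.
s = 5: P(5, 3) = 12. ✓
s = 7: P(7, 2) = 7 and P(7, 3) = 18; 12 is not s-gonal.
s = 8: P(8, 2) = 8 and P(8, 3) = 21; 12 is not s-gonal.
s = 9: P(9, 2) = 9 and P(9, 3) = 24; 12 is not s-gonal.
s = 12: P(12, 2) = 12. ✓
Hits: s ∈ {5, 12} → 2.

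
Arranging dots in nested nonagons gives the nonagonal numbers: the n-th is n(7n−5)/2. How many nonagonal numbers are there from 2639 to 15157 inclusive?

39

The n-th nonagonal number is n(7n−5)/2.
Smallest index with value ≥ 2639: n = 28 (giving 2674).
Largest index with value ≤ 15157: n = 66 (giving 15081).
Indices 28 through 66: 39 terms.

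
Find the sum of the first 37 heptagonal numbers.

42883

Σ i(5i−3)/2 = (5Σi² − 3Σi) / 2 over i = 1..37.
Σi = 703 and Σi² = 17575.
(5·17575 − 3·703) / 2 = 85766/2 = 42883.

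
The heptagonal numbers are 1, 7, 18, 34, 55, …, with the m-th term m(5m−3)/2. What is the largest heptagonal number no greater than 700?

Solve n(5n−3)/2 ≤ 700 for integer n.
n = 17 gives 697 ≤ 700, while n = 18 gives 783 > 700; so the answer is 697.

697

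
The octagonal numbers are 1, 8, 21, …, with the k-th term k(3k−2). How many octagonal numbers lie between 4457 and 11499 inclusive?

24

The n-th octagonal number is n(3n−2).
Smallest index with value ≥ 4457: n = 39 (giving 4485).
Largest index with value ≤ 11499: n = 62 (giving 11408).
Indices 39 through 62: 24 terms.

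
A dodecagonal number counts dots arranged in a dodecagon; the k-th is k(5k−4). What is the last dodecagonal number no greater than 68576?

67977

Solve n(5n−4) ≤ 68576 for integer n.
n = 117 gives 67977 ≤ 68576, while n = 118 gives 69148 > 68576; so the answer is 67977.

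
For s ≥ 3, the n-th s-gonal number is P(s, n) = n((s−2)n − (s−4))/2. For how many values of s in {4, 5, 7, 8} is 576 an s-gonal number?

1

s = 4: P(4, 24) = 576. ✓
s = 5: P(5, 19) = 532 and P(5, 20) = 590; 576 is not s-gonal.
s = 7: P(7, 15) = 540 and P(7, 16) = 616; 576 is not s-gonal.
s = 8: P(8, 14) = 560 and P(8, 15) = 645; 576 is not s-gonal.
Hits: s ∈ {4} → 1.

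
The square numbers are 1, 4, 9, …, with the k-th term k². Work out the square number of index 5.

The 5th square number is n² with n = 5.
5² = 25.

25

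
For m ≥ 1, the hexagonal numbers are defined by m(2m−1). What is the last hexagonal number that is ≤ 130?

Solve n(2n−1) ≤ 130 for integer n.
n = 8 gives 120 ≤ 130, while n = 9 gives 153 > 130; so the answer is 120.

120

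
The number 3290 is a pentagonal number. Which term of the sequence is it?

47

Set n(3n−1)/2 = 3290, giving 3n² − n − 6580 = 0.
The discriminant is 1 + 24·3290 = 78961, and √78961 = 281.
So n = (1 + 281) / 6 = 282/6 = 47.
Check: 47·(3·47 − 1)/2 = 3290. ✓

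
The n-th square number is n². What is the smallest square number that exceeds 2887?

Solve n² > 2887 for integer n.
The largest n with value ≤ 2887 is 53 (since 2809 ≤ 2887 < 2916), so the first above is n = 54, value 2916.

2916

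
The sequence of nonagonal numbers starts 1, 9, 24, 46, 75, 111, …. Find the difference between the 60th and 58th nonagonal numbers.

60·(7·60 − 5)/2 = 12450 and 58·(7·58 − 5)/2 = 11629.
Difference: 12450 − 11629 = 821.

821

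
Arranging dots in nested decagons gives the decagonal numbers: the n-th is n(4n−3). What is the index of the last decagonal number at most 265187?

257

Solve n(4n−3) ≤ 265187 for integer n.
n = 257 gives 263425 ≤ 265187, while n = 258 gives 265482 > 265187; so the answer is index 257.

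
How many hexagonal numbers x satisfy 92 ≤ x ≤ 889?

14

The n-th hexagonal number is n(2n−1).
Smallest index with value ≥ 92: n = 8 (giving 120).
Largest index with value ≤ 889: n = 21 (giving 861).
Indices 8 through 21: 14 terms.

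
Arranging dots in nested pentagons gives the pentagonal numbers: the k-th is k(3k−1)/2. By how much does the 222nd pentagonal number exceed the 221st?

Consecutive pentagonal numbers differ by 3n − 2: here 3·222 − 2 = 664.

664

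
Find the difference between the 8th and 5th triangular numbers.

21

8·9/2 = 36 and 5·6/2 = 15.
Difference: 36 − 15 = 21.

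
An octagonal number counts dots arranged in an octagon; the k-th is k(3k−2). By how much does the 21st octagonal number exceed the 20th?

121

Consecutive octagonal numbers differ by 6n − 5: here 6·21 − 5 = 121.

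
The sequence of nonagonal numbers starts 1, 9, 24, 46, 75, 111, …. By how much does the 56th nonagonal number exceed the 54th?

56·(7·56 − 5)/2 = 10836 and 54·(7·54 − 5)/2 = 10071.
Difference: 10836 − 10071 = 765.

765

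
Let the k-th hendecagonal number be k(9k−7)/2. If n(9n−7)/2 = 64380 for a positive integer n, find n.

Set n(9n−7)/2 = 64380, giving 9n² − 7n − 128760 = 0.
So n = (7 + 2153) / 18 = 2160/18 = 120.

120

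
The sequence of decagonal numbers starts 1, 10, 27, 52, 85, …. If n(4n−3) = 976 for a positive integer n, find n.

16

Set n(4n−3) = 976, giving 4n² − 3n − 976 = 0.
So n = (3 + 125) / 8 = 128/8 = 16.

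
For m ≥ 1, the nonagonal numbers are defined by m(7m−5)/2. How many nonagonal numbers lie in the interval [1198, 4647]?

18

The n-th nonagonal number is n(7n−5)/2.
Smallest index with value ≥ 1198: n = 19 (giving 1216).
Largest index with value ≤ 4647: n = 36 (giving 4446).
Indices 19 through 36: 18 terms.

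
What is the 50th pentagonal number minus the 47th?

50·(3·50 − 1)/2 = 3725 and 47·(3·47 − 1)/2 = 3290.
Difference: 3725 − 3290 = 435.

435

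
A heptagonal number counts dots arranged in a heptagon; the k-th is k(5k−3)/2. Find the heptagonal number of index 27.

1782

The 27th heptagonal number is n(5n−3)/2 with n = 27.
27·(5·27 − 3)/2 = 27·132/2 = 27·66 = 1782.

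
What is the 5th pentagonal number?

35

The 5th pentagonal number is n(3n−1)/2 with n = 5.
5·(3·5 − 1)/2 = 5·14/2 = 5·7 = 35.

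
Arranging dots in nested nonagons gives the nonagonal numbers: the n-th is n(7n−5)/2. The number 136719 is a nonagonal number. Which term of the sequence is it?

198

Set n(7n−5)/2 = 136719, giving 7n² − 5n − 273438 = 0.
So n = (5 + 2767) / 14 = 2772/14 = 198.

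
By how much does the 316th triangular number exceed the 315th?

316

Consecutive triangular numbers differ by n: T_{316} − T_{315} = 316.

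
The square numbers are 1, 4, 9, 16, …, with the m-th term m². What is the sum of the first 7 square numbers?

Σ_{i=1}^{7} i² = 7·8·15/6 = 140.

140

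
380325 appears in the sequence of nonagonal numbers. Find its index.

Set n(7n−5)/2 = 380325, giving 7n² − 5n − 760650 = 0.
So n = (5 + 4615) / 14 = 4620/14 = 330.

330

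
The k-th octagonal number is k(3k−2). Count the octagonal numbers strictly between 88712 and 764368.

333

The n-th octagonal number is n(3n−2).
Smallest index with value > 88712: n = 173 (giving 89441).
Largest index with value < 764368: n = 505 (giving 764065).
Indices 173 through 505: 333 terms.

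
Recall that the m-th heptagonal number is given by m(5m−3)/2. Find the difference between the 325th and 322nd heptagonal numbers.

4848

325·(5·325 − 3)/2 = 263575 and 322·(5·322 − 3)/2 = 258727.
Difference: 263575 − 258727 = 4848.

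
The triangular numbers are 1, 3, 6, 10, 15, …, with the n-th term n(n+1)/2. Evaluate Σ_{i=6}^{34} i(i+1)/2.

Σ i(i+1)/2 = (Σi² + Σi) / 2 over i = 6..34.
Σi = 595 − 15 = 580 and Σi² = 13685 − 55 = 13630.
(1·13630 + 1·580) / 2 = 14210/2 = 7105.

7105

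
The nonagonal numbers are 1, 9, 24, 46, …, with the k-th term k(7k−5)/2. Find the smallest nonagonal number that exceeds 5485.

5500

Solve n(7n−5)/2 > 5485 for integer n.
The largest n with value ≤ 5485 is 39 (since 5226 ≤ 5485 < 5500), so the first above is n = 40, value 5500.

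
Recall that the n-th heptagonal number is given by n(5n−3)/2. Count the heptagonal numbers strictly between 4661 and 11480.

25

The n-th heptagonal number is n(5n−3)/2.
Smallest index with value > 4661: n = 44 (giving 4774).
Largest index with value < 11480: n = 68 (giving 11458).
Indices 44 through 68: 25 terms.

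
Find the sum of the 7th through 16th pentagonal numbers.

Σ i(3i−1)/2 = (3Σi² − Σi) / 2 over i = 7..16.
Σi = 136 − 21 = 115 and Σi² = 1496 − 91 = 1405.
(3·1405 − 1·115) / 2 = 4100/2 = 2050.

2050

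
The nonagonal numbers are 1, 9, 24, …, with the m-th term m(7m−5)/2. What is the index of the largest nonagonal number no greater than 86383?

Solve n(7n−5)/2 ≤ 86383 for integer n.
n = 157 gives 85879 ≤ 86383, while n = 158 gives 86979 > 86383; so the answer is index 157.

157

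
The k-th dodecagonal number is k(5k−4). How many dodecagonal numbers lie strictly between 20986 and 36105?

The n-th dodecagonal number is n(5n−4).
Smallest index with value > 20986: n = 66 (giving 21516).
Largest index with value < 36105: n = 85 (giving 35785).
Indices 66 through 85: 20 terms.

20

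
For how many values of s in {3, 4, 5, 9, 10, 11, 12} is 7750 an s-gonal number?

1

s = 3: P(3, 124) = 7750. ✓
s = 4: P(4, 88) = 7744 and P(4, 89) = 7921; 7750 is not s-gonal.
s = 5: P(5, 72) = 7740 and P(5, 73) = 7957; 7750 is not s-gonal.
s = 9: P(9, 47) = 7614 and P(9, 48) = 7944; 7750 is not s-gonal.
s = 10: P(10, 44) = 7612 and P(10, 45) = 7965; 7750 is not s-gonal.
s = 11: P(11, 41) = 7421 and P(11, 42) = 7791; 7750 is not s-gonal.
s = 12: P(12, 39) = 7449 and P(12, 40) = 7840; 7750 is not s-gonal.
Hits: s ∈ {3} → 1.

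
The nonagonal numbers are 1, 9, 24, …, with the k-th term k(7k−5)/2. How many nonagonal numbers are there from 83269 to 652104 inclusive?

The n-th nonagonal number is n(7n−5)/2.
Smallest index with value ≥ 83269: n = 155 (giving 83700).
Largest index with value ≤ 652104: n = 432 (giving 652104).
Indices 155 through 432: 278 terms.

278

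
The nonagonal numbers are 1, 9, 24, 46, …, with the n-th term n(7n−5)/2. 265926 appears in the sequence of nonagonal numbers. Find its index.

276

Set n(7n−5)/2 = 265926, giving 7n² − 5n − 531852 = 0.
So n = (5 + 3859) / 14 = 3864/14 = 276.
Check: 276·(7·276 − 5)/2 = 265926. ✓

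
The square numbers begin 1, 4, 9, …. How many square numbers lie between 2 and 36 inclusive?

The n-th square number is n².
Smallest index with value ≥ 2: n = 2 (giving 4).
Largest index with value ≤ 36: n = 6 (giving 36).
Indices 2 through 6: 5 terms.

5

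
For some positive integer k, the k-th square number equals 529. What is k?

We need n² = 529, so n = √529 = 23.
Check: 23² = 529. ✓

23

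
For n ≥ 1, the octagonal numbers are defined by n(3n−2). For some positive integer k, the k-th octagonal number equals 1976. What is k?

26

Set n(3n−2) = 1976, giving 3n² − 2n − 1976 = 0.
The discriminant is 4 + 12·1976 = 23716, and √23716 = 154.
So n = (2 + 154) / 6 = 156/6 = 26.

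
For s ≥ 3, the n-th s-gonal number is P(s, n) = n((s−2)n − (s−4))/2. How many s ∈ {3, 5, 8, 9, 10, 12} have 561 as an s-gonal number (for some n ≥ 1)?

s = 3: P(3, 33) = 561. ✓
s = 5: P(5, 19) = 532 and P(5, 20) = 590; 561 is not s-gonal.
s = 8: P(8, 14) = 560 and P(8, 15) = 645; 561 is not s-gonal.
s = 9: P(9, 13) = 559 and P(9, 14) = 651; 561 is not s-gonal.
s = 10: P(10, 12) = 540 and P(10, 13) = 637; 561 is not s-gonal.
s = 12: P(12, 11) = 561. ✓
Hits: s ∈ {3, 12} → 2.

2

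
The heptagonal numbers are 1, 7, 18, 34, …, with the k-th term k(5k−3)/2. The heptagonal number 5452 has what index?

Set n(5n−3)/2 = 5452, giving 5n² − 3n − 10904 = 0.
The discriminant is 9 + 40·5452 = 218089, and √218089 = 467.
So n = (3 + 467) / 10 = 470/10 = 47.

47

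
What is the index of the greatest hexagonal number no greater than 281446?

375

Solve n(2n−1) ≤ 281446 for integer n.
n = 375 gives 280875 ≤ 281446, while n = 376 gives 282376 > 281446; so the answer is index 375.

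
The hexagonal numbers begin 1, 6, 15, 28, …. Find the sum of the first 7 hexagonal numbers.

Σ i(2i−1) = 2Σi² − Σi over i = 1..7.
Σi = 28 and Σi² = 140.
2·140 − 1·28 = 252.

252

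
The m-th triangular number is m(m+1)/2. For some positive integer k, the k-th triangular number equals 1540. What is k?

Set n(n+1)/2 = 1540, giving n² + n − 3080 = 0.
The discriminant is 1 + 8·1540 = 12321, and √12321 = 111.
So n = (-1 + 111) / 2 = 110/2 = 55.

55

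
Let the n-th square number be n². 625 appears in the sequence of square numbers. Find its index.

25

We need n² = 625, so n = √625 = 25.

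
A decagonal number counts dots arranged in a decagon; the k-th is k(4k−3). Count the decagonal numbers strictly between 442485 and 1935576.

The n-th decagonal number is n(4n−3).
Smallest index with value > 442485: n = 333 (giving 442557).
Largest index with value < 1935576: n = 695 (giving 1930015).
Indices 333 through 695: 363 terms.

363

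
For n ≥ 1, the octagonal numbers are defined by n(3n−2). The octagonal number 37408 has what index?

Set n(3n−2) = 37408, giving 3n² − 2n − 37408 = 0.
The discriminant is 4 + 12·37408 = 448900, and √448900 = 670.
So n = (2 + 670) / 6 = 672/6 = 112.
Check: 112·(3·112 − 2) = 37408. ✓

112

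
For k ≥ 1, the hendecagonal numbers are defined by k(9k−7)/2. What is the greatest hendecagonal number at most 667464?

665665

Solve n(9n−7)/2 ≤ 667464 for integer n.
n = 385 gives 665665 ≤ 667464, while n = 386 gives 669131 > 667464; so the answer is 665665.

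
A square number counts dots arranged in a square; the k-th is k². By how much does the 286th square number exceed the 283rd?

1707

286² = 81796 and 283² = 80089.
Difference: 81796 − 80089 = 1707.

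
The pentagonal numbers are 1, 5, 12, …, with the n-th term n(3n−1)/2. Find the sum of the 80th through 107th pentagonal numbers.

Σ i(3i−1)/2 = (3Σi² − Σi) / 2 over i = 80..107.
Σi = 5778 − 3160 = 2618 and Σi² = 414090 − 167480 = 246610.
(3·246610 − 1·2618) / 2 = 737212/2 = 368606.

368606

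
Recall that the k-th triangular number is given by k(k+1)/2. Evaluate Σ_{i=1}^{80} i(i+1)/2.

88560

Σ i(i+1)/2 = (Σi² + Σi) / 2 over i = 1..80.
Σi = 3240 and Σi² = 173880.
(1·173880 + 1·3240) / 2 = 177120/2 = 88560.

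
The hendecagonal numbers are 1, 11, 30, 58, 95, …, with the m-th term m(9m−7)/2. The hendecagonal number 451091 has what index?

Set n(9n−7)/2 = 451091, giving 9n² − 7n − 902182 = 0.
The discriminant is 49 + 72·451091 = 32478601, and √32478601 = 5699.
So n = (7 + 5699) / 18 = 5706/18 = 317.

317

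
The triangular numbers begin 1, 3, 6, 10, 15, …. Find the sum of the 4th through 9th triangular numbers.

Σ i(i+1)/2 = (Σi² + Σi) / 2 over i = 4..9.
Σi = 45 − 6 = 39 and Σi² = 285 − 14 = 271.
(1·271 + 1·39) / 2 = 310/2 = 155.

155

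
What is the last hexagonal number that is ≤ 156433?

155403

Solve n(2n−1) ≤ 156433 for integer n.
n = 279 gives 155403 ≤ 156433, while n = 280 gives 156520 > 156433; so the answer is 155403.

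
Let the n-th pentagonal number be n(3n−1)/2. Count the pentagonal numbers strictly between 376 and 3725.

The n-th pentagonal number is n(3n−1)/2.
Smallest index with value > 376: n = 17 (giving 425).
Largest index with value < 3725: n = 49 (giving 3577).
Indices 17 through 49: 33 terms.

33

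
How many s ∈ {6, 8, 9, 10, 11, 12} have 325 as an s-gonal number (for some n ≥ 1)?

2

s = 6: P(6, 13) = 325. ✓
s = 8: P(8, 10) = 280 and P(8, 11) = 341; 325 is not s-gonal.
s = 9: P(9, 10) = 325. ✓
s = 10: P(10, 9) = 297 and P(10, 10) = 370; 325 is not s-gonal.
s = 11: P(11, 8) = 260 and P(11, 9) = 333; 325 is not s-gonal.
s = 12: P(12, 8) = 288 and P(12, 9) = 369; 325 is not s-gonal.
Hits: s ∈ {6, 9} → 2.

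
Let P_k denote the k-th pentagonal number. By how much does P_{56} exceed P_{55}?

Consecutive pentagonal numbers differ by 3n − 2: here 3·56 − 2 = 166.

166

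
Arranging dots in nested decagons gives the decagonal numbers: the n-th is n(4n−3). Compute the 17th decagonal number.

The 17th decagonal number is n(4n−3) with n = 17.
17·(4·17 − 3) = 17·65 = 1105.

1105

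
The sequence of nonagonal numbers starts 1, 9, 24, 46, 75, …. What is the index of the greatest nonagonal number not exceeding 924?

16

Solve n(7n−5)/2 ≤ 924 for integer n.
n = 16 gives 856 ≤ 924, while n = 17 gives 969 > 924; so the answer is index 16.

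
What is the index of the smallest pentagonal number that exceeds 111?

Solve n(3n−1)/2 > 111 for integer n.
The largest n with value ≤ 111 is 8 (since 92 ≤ 111 < 117), so the first above is n = 9, value 117.

9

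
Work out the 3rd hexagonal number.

The 3rd hexagonal number is n(2n−1) with n = 3.
3·(2·3 − 1) = 3·5 = 15.

15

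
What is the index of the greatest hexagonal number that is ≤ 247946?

352

Solve n(2n−1) ≤ 247946 for integer n.
n = 352 gives 247456 ≤ 247946, while n = 353 gives 248865 > 247946; so the answer is index 352.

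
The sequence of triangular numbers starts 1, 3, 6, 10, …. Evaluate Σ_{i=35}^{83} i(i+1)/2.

91630

Σ i(i+1)/2 = (Σi² + Σi) / 2 over i = 35..83.
Σi = 3486 − 595 = 2891 and Σi² = 194054 − 13685 = 180369.
(1·180369 + 1·2891) / 2 = 183260/2 = 91630.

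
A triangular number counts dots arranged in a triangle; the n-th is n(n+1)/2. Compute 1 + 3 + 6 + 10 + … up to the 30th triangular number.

4960

Σ i(i+1)/2 = (Σi² + Σi) / 2 over i = 1..30.
Σi = 465 and Σi² = 9455.
(1·9455 + 1·465) / 2 = 9920/2 = 4960.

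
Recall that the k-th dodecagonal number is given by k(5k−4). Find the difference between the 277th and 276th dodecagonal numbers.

Consecutive dodecagonal numbers differ by 10n − 9: here 10·277 − 9 = 2761.

2761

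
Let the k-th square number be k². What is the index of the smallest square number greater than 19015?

138

Solve n² > 19015 for integer n.
The largest n with value ≤ 19015 is 137 (since 18769 ≤ 19015 < 19044), so the first above is n = 138, value 19044.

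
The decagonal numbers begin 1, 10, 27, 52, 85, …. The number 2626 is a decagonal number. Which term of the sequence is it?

26

Set n(4n−3) = 2626, giving 4n² − 3n − 2626 = 0.
The discriminant is 9 + 16·2626 = 42025, and √42025 = 205.
So n = (3 + 205) / 8 = 208/8 = 26.
Check: 26·(4·26 − 3) = 2626. ✓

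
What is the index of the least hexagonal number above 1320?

Solve n(2n−1) > 1320 for integer n.
The largest n with value ≤ 1320 is 25 (since 1225 ≤ 1320 < 1326), so the first above is n = 26, value 1326.

26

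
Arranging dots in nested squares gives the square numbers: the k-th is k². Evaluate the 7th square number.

49

The 7th square number is n² with n = 7.
7² = 49.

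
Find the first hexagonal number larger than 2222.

Solve n(2n−1) > 2222 for integer n.
The largest n with value ≤ 2222 is 33 (since 2145 ≤ 2222 < 2278), so the first above is n = 34, value 2278.

2278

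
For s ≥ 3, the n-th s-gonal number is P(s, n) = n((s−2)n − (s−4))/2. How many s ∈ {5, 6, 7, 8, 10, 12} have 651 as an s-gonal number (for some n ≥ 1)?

s = 5: P(5, 21) = 651. ✓
s = 6: P(6, 18) = 630 and P(6, 19) = 703; 651 is not s-gonal.
s = 7: P(7, 16) = 616 and P(7, 17) = 697; 651 is not s-gonal.
s = 8: P(8, 15) = 645 and P(8, 16) = 736; 651 is not s-gonal.
s = 10: P(10, 13) = 637 and P(10, 14) = 742; 651 is not s-gonal.
s = 12: P(12, 11) = 561 and P(12, 12) = 672; 651 is not s-gonal.
Hits: s ∈ {5} → 1.

1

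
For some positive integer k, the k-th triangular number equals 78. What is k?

Set n(n+1)/2 = 78, giving n² + n − 156 = 0.
The discriminant is 1 + 8·78 = 625, and √625 = 25.
So n = (-1 + 25) / 2 = 24/2 = 12.

12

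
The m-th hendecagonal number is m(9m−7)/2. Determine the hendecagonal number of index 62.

17081

The 62nd hendecagonal number is n(9n−7)/2 with n = 62.
62·(9·62 − 7)/2 = 62·551/2 = 17081.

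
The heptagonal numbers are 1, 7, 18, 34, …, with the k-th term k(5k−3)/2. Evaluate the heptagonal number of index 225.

126225

The 225th heptagonal number is n(5n−3)/2 with n = 225.
225·(5·225 − 3)/2 = 225·1122/2 = 225·561 = 126225.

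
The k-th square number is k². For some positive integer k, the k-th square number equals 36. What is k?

We need n² = 36, so n = √36 = 6.

6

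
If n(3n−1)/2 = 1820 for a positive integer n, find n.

Set n(3n−1)/2 = 1820, giving 3n² − n − 3640 = 0.
The discriminant is 1 + 24·1820 = 43681, and √43681 = 209.
So n = (1 + 209) / 6 = 210/6 = 35.

35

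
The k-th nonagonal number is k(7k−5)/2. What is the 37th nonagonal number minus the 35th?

499

37·(7·37 − 5)/2 = 4699 and 35·(7·35 − 5)/2 = 4200.
Difference: 4699 − 4200 = 499.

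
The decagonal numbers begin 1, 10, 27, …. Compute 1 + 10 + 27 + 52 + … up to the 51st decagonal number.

Σ i(4i−3) = 4Σi² − 3Σi over i = 1..51.
Σi = 1326 and Σi² = 45526.
4·45526 − 3·1326 = 178126.

178126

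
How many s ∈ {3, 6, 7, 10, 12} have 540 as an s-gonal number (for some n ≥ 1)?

s = 3: P(3, 32) = 528 and P(3, 33) = 561; 540 is not s-gonal.
s = 6: P(6, 16) = 496 and P(6, 17) = 561; 540 is not s-gonal.
s = 7: P(7, 15) = 540. ✓
s = 10: P(10, 12) = 540. ✓
s = 12: P(12, 10) = 460 and P(12, 11) = 561; 540 is not s-gonal.
Hits: s ∈ {7, 10} → 2.

2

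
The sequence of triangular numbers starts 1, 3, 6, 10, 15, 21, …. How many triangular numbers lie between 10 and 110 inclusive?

The n-th triangular number is n(n+1)/2.
Smallest index with value ≥ 10: n = 4 (giving 10).
Largest index with value ≤ 110: n = 14 (giving 105).
Indices 4 through 14: 11 terms.

11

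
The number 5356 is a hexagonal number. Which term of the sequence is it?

52

Set n(2n−1) = 5356, giving 2n² − n − 5356 = 0.
So n = (1 + 207) / 4 = 208/4 = 52.
Check: 52·(2·52 − 1) = 5356. ✓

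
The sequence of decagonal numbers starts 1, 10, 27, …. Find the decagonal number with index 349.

486157

349·(4·349 − 3) = 349·1393 = 486157.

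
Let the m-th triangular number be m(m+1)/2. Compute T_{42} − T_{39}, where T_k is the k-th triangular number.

42·43/2 = 903 and 39·40/2 = 780.
Difference: 903 − 780 = 123.

123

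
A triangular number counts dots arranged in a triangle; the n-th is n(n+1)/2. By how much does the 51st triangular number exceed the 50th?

51

Consecutive triangular numbers differ by n: T_{51} − T_{50} = 51.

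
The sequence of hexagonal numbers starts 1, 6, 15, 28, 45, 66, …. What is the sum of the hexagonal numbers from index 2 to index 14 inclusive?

1924

Σ i(2i−1) = 2Σi² − Σi over i = 2..14.
Σi = 105 − 1 = 104 and Σi² = 1015 − 1 = 1014.
2·1014 − 1·104 = 1924.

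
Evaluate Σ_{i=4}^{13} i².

Σ_{i=4}^{13} i² = 819 − 14 = 805.

805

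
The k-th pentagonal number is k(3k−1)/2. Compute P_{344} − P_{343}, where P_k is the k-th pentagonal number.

Consecutive pentagonal numbers differ by 3n − 2: here 3·344 − 2 = 1030.

1030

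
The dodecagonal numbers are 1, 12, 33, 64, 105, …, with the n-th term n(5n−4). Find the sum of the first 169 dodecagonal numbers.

Σ i(5i−4) = 5Σi² − 4Σi over i = 1..169.
Σi = 14365 and Σi² = 1623245.
5·1623245 − 4·14365 = 8058765.

8058765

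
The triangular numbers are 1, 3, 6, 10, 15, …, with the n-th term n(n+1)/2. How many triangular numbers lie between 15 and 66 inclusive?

The n-th triangular number is n(n+1)/2.
Smallest index with value ≥ 15: n = 5 (giving 15).
Largest index with value ≤ 66: n = 11 (giving 66).
Indices 5 through 11: 7 terms.

7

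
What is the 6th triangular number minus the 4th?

11

6·7/2 = 21 and 4·5/2 = 10.
Difference: 21 − 10 = 11.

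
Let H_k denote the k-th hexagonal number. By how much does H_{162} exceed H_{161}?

645

Consecutive hexagonal numbers differ by 4n − 3: here 4·162 − 3 = 645.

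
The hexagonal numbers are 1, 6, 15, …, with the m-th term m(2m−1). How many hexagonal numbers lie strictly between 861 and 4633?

27

The n-th hexagonal number is n(2n−1).
Smallest index with value > 861: n = 22 (giving 946).
Largest index with value < 4633: n = 48 (giving 4560).
Indices 22 through 48: 27 terms.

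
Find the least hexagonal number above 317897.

318003

Solve n(2n−1) > 317897 for integer n.
The largest n with value ≤ 317897 is 398 (since 316410 ≤ 317897 < 318003), so the first above is n = 399, value 318003.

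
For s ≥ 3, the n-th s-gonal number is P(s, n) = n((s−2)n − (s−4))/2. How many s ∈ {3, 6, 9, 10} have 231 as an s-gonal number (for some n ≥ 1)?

2

s = 3: P(3, 21) = 231. ✓
s = 6: P(6, 11) = 231. ✓
s = 9: P(9, 8) = 204 and P(9, 9) = 261; 231 is not s-gonal.
s = 10: P(10, 7) = 175 and P(10, 8) = 232; 231 is not s-gonal.
Hits: s ∈ {3, 6} → 2.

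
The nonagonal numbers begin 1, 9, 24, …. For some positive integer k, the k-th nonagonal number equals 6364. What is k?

43

Set n(7n−5)/2 = 6364, giving 7n² − 5n − 12728 = 0.
The discriminant is 25 + 56·6364 = 356409, and √356409 = 597.
So n = (5 + 597) / 14 = 602/14 = 43.
Check: 43·(7·43 − 5)/2 = 6364. ✓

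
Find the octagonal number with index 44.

44·(3·44 − 2) = 44·130 = 5720.

5720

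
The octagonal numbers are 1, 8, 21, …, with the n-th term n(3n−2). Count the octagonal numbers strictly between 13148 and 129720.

The n-th octagonal number is n(3n−2).
Smallest index with value > 13148: n = 67 (giving 13333).
Largest index with value < 129720: n = 208 (giving 129376).
Indices 67 through 208: 142 terms.

142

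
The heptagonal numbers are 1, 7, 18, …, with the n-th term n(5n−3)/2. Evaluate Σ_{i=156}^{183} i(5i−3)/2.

2008566

Σ i(5i−3)/2 = (5Σi² − 3Σi) / 2 over i = 156..183.
Σi = 16836 − 12090 = 4746 and Σi² = 2059604 − 1253330 = 806274.
(5·806274 − 3·4746) / 2 = 4017132/2 = 2008566.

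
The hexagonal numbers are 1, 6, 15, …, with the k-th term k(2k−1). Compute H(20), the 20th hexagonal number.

20·(2·20 − 1) = 20·39 = 780.

780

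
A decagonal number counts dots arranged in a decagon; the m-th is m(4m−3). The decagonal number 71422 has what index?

Set n(4n−3) = 71422, giving 4n² − 3n − 71422 = 0.
So n = (3 + 1069) / 8 = 1072/8 = 134.

134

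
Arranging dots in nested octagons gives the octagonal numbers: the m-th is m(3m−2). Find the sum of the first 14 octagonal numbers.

Σ i(3i−2) = 3Σi² − 2Σi over i = 1..14.
Σi = 105 and Σi² = 1015.
3·1015 − 2·105 = 2835.

2835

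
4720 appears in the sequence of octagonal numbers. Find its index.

Set n(3n−2) = 4720, giving 3n² − 2n − 4720 = 0.
So n = (2 + 238) / 6 = 240/6 = 40.

40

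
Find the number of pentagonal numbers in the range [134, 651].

The n-th pentagonal number is n(3n−1)/2.
Smallest index with value ≥ 134: n = 10 (giving 145).
Largest index with value ≤ 651: n = 21 (giving 651).
Indices 10 through 21: 12 terms.

12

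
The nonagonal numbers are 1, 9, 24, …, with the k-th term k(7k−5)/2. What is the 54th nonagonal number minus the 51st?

1095

54·(7·54 − 5)/2 = 10071 and 51·(7·51 − 5)/2 = 8976.
Difference: 10071 − 8976 = 1095.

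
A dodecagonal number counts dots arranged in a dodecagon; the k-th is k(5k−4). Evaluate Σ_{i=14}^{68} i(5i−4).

Σ i(5i−4) = 5Σi² − 4Σi over i = 14..68.
Σi = 2346 − 91 = 2255 and Σi² = 107134 − 819 = 106315.
5·106315 − 4·2255 = 522555.

522555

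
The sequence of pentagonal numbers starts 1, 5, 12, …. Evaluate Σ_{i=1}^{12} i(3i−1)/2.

936

Σ i(3i−1)/2 = (3Σi² − Σi) / 2 over i = 1..12.
Σi = 78 and Σi² = 650.
(3·650 − 1·78) / 2 = 1872/2 = 936.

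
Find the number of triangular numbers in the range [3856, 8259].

The n-th triangular number is n(n+1)/2.
Smallest index with value ≥ 3856: n = 88 (giving 3916).
Largest index with value ≤ 8259: n = 128 (giving 8256).
Indices 88 through 128: 41 terms.

41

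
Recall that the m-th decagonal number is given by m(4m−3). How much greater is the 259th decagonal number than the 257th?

4122

259·(4·259 − 3) = 267547 and 257·(4·257 − 3) = 263425.
Difference: 267547 − 263425 = 4122.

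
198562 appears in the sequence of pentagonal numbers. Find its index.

364

Set n(3n−1)/2 = 198562, giving 3n² − n − 397124 = 0.
So n = (1 + 2183) / 6 = 2184/6 = 364.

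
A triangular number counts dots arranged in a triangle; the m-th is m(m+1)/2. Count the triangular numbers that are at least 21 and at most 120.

10

The n-th triangular number is n(n+1)/2.
Smallest index with value ≥ 21: n = 6 (giving 21).
Largest index with value ≤ 120: n = 15 (giving 120).
Indices 6 through 15: 10 terms.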